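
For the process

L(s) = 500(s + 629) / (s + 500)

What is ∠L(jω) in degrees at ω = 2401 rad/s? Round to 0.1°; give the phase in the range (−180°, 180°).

At s = jω = j2401:
zero (s+629): 629 + j2401 → |·| = √(629²+2401²) = √6160442 ≈ 2482, ∠ = arctan(2401/629) ≈ 75.32°
pole (s+500): 500 + j2401 → |·| = √(500²+2401²) = √6014801 ≈ 2452.5, ∠ = arctan(2401/500) ≈ 78.24°
∠L = 75.32° − 78.24° = -2.92°

-2.9°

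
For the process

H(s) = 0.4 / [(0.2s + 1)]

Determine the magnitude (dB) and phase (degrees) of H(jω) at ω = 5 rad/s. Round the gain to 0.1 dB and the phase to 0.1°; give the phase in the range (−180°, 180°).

-11.0 dB, -45.0°

At ω = 5 rad/s:
pole (1 + j5·0.2) = 1 + j1 → |·| ≈ 1.4142, ∠ ≈ 45.00°
|H| = 0.4 · 1 / (1.4142) ≈ 0.28285
Gain = 20 log₁₀(0.28285) ≈ -10.97 dB
∠H = (0°) − (45.00°) = -45.00°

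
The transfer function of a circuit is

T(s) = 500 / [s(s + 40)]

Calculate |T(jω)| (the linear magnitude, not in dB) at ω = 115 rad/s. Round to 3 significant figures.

At s = jω = j115:
pole (s+40): 40 + j115 → |·| = √(40²+115²) = √14825 ≈ 121.76, ∠ = arctan(115/40) ≈ 70.82°
pole at origin: |s| = 115, ∠ = 90.00° (in denominator)
|T| = 500 / 14002 ≈ 0.035709

0.0357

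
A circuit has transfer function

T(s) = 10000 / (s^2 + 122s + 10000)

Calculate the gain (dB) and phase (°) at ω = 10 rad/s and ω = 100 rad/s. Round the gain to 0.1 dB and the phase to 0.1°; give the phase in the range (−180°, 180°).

At s = jω = j10:
quadratic: (j10)² + 122·j10 + 10000 = 9900 + j1220 → |·| ≈ 9974.9, ∠ ≈ 7.03°
|T| = 10000 / 9974.9 ≈ 1.0025
Gain = 20 log₁₀(1.0025) ≈ 0.02 dB
∠T = 0.00° − 7.03° = -7.03°

At s = jω = j100:
quadratic: (j100)² + 122·j100 + 10000 = 0 + j12200 → |·| ≈ 12200, ∠ ≈ 90.00°
|T| = 10000 / 12200 ≈ 0.81967
Gain = 20 log₁₀(0.81967) ≈ -1.73 dB
∠T = 0.00° − 90.00° = -90.00°

ω = 10: 0.0 dB, -7.0°; ω = 100: -1.7 dB, -90.0°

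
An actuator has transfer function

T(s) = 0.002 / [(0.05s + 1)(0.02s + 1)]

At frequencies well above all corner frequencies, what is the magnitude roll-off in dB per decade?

Each pole contributes −20 dB/decade at high frequency; each zero contributes +20 dB/decade.
Net: 0 zero(s) − 2 pole(s) → -40 dB/decade.

-40 dB/decade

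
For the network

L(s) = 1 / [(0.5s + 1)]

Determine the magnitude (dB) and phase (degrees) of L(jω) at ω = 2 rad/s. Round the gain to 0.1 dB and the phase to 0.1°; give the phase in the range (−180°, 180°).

At ω = 2 rad/s:
pole (1 + j2·0.5) = 1 + j1 → |·| ≈ 1.4142, ∠ ≈ 45.00°
|L| = 1 · 1 / (1.4142) ≈ 0.70711
Gain = 20 log₁₀(0.70711) ≈ -3.01 dB
∠L = (0°) − (45.00°) = -45.00°

-3.0 dB, -45.0°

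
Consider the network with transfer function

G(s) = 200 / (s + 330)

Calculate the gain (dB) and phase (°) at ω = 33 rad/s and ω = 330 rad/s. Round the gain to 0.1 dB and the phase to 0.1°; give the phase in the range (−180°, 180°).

At s = jω = j33:
pole (s+330): 330 + j33 → |·| = √(330²+33²) = √109989 ≈ 331.65, ∠ = arctan(33/330) ≈ 5.71°
|G| = 200 / 331.65 ≈ 0.60305
Gain = 20 log₁₀(0.60305) ≈ -4.39 dB
∠G = 0.00° − 5.71° = -5.71°

At s = jω = j330:
pole (s+330): 330 + j330 → |·| = √(330²+330²) = √217800 ≈ 466.69, ∠ = arctan(330/330) ≈ 45.00°
|G| = 200 / 466.69 ≈ 0.42855
Gain = 20 log₁₀(0.42855) ≈ -7.36 dB
∠G = 0.00° − 45.00° = -45.00°

ω = 33: -4.4 dB, -5.7°; ω = 330: -7.4 dB, -45.0°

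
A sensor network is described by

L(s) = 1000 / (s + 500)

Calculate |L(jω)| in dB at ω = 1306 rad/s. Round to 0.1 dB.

-2.9 dB

Substitute s = j1306:
Numerator: 1000 = 1000 + j0
Denominator: (j1306) + 500 = 500 + j1306
|N| = √(1000² + 0²) ≈ 1000, ∠N ≈ 0.00°
|D| = √(500² + 1306²) ≈ 1398.4, ∠D ≈ 69.05°
|L| = 1000 / 1398.4 ≈ 0.7151
Gain = 20 log₁₀(0.7151) ≈ -2.91 dB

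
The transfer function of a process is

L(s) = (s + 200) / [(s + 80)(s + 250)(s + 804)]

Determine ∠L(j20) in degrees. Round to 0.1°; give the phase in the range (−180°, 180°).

At s = jω = j20:
zero (s+200): 200 + j20 → |·| = √(200²+20²) = √40400 ≈ 201, ∠ = arctan(20/200) ≈ 5.71°
pole (s+80): 80 + j20 → |·| = √(80²+20²) = √6800 ≈ 82.462, ∠ = arctan(20/80) ≈ 14.04°
pole (s+250): 250 + j20 → |·| = √(250²+20²) = √62900 ≈ 250.8, ∠ = arctan(20/250) ≈ 4.57°
pole (s+804): 804 + j20 → |·| = √(804²+20²) = √646816 ≈ 804.25, ∠ = arctan(20/804) ≈ 1.42°
∠L = 5.71° − 20.03° = -14.32°

-14.3°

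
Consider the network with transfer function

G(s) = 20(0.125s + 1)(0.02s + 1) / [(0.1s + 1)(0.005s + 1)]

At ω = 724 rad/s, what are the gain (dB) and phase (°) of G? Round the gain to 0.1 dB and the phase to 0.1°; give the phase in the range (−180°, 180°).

39.7 dB, 11.7°

At ω = 724 rad/s:
zero (1 + j724·0.125) = 1 + j90.5 → |·| ≈ 90.506, ∠ ≈ 89.37°
zero (1 + j724·0.02) = 1 + j14.48 → |·| ≈ 14.514, ∠ ≈ 86.05°
pole (1 + j724·0.1) = 1 + j72.4 → |·| ≈ 72.407, ∠ ≈ 89.21°
pole (1 + j724·0.005) = 1 + j3.62 → |·| ≈ 3.7556, ∠ ≈ 74.56°
|G| = 20 · 90.506 · 14.514 / (72.407 · 3.7556) ≈ 96.613
Gain = 20 log₁₀(96.613) ≈ 39.70 dB
∠G = (89.37° + 86.05°) − (89.21° + 74.56°) = 11.65°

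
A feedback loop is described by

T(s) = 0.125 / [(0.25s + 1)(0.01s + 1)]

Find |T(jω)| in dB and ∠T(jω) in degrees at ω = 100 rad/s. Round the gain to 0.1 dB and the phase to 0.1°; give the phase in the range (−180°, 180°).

-49.0 dB, -132.7°

At ω = 100 rad/s:
pole (1 + j100·0.25) = 1 + j25 → |·| ≈ 25.02, ∠ ≈ 87.71°
pole (1 + j100·0.01) = 1 + j1 → |·| ≈ 1.4142, ∠ ≈ 45.00°
|T| = 0.125 · 1 / (25.02 · 1.4142) ≈ 0.0035327
Gain = 20 log₁₀(0.0035327) ≈ -49.04 dB
∠T = (0°) − (87.71° + 45.00°) = -132.71°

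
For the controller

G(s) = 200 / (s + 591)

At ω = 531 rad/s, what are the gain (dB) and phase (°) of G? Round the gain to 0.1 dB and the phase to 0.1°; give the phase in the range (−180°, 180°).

-12.0 dB, -41.9°

At s = jω = j531:
pole (s+591): 591 + j531 → |·| = √(591²+531²) = √631242 ≈ 794.51, ∠ = arctan(531/591) ≈ 41.94°
|G| = 200 / 794.51 ≈ 0.25173
Gain = 20 log₁₀(0.25173) ≈ -11.98 dB
∠G = 0.00° − 41.94° = -41.94°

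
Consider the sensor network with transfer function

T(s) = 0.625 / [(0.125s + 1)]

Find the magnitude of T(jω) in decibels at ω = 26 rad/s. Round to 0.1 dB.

-14.7 dB

At ω = 26 rad/s:
pole (1 + j26·0.125) = 1 + j3.25 → |·| ≈ 3.4004, ∠ ≈ 72.90°
|T| = 0.625 · 1 / (3.4004) ≈ 0.1838
Gain = 20 log₁₀(0.1838) ≈ -14.71 dB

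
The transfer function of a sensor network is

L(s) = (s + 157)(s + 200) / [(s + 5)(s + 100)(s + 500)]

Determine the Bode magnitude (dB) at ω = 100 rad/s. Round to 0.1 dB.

At s = jω = j100:
zero (s+157): 157 + j100 → |·| = √(157²+100²) = √34649 ≈ 186.14, ∠ = arctan(100/157) ≈ 32.49°
zero (s+200): 200 + j100 → |·| = √(200²+100²) = √50000 ≈ 223.61, ∠ = arctan(100/200) ≈ 26.57°
pole (s+5): 5 + j100 → |·| = √(5²+100²) = √10025 ≈ 100.12, ∠ = arctan(100/5) ≈ 87.14°
pole (s+100): 100 + j100 → |·| = √(100²+100²) = √20000 ≈ 141.42, ∠ = arctan(100/100) ≈ 45.00°
pole (s+500): 500 + j100 → |·| = √(500²+100²) = √260000 ≈ 509.9, ∠ = arctan(100/500) ≈ 11.31°
|L| = 1 · 41623 / 7.2197e+06 ≈ 0.0057652
Gain = 20 log₁₀(0.0057652) ≈ -44.78 dB

-44.8 dB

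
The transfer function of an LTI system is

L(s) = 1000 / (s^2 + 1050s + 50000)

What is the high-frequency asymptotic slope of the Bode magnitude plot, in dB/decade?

-40 dB/decade

Each pole contributes −20 dB/decade at high frequency; each zero contributes +20 dB/decade.
Net: 0 zero(s) − 2 pole(s) → -40 dB/decade.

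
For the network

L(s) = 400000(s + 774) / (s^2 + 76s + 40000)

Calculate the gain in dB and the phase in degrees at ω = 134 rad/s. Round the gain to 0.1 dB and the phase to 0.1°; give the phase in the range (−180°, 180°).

At s = jω = j134:
zero (s+774): 774 + j134 → |·| = √(774²+134²) = √617032 ≈ 785.51, ∠ = arctan(134/774) ≈ 9.82°
quadratic: (j134)² + 76·j134 + 40000 = 22044 + j10184 → |·| ≈ 24283, ∠ ≈ 24.80°
|L| = 400000 · 785.51 / 24283 ≈ 12939
Gain = 20 log₁₀(12939) ≈ 82.24 dB
∠L = 9.82° − 24.80° = -14.98°

82.2 dB, -15.0°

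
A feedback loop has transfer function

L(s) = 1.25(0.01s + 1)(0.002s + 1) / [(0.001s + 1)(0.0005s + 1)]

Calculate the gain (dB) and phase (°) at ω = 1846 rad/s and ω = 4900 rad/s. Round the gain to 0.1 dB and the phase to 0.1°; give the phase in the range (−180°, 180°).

ω = 1846: 29.8 dB, 57.5°; ω = 4900: 33.2 dB, 26.7°

At ω = 1846 rad/s:
zero (1 + j1846·0.01) = 1 + j18.46 → |·| ≈ 18.487, ∠ ≈ 86.90°
zero (1 + j1846·0.002) = 1 + j3.692 → |·| ≈ 3.825, ∠ ≈ 74.84°
pole (1 + j1846·0.001) = 1 + j1.846 → |·| ≈ 2.0995, ∠ ≈ 61.56°
pole (1 + j1846·0.0005) = 1 + j0.923 → |·| ≈ 1.3609, ∠ ≈ 42.71°
|L| = 1.25 · 18.487 · 3.825 / (2.0995 · 1.3609) ≈ 30.936
Gain = 20 log₁₀(30.936) ≈ 29.81 dB
∠L = (86.90° + 74.84°) − (61.56° + 42.71°) = 57.47°

At ω = 4900 rad/s:
zero (1 + j4900·0.01) = 1 + j49 → |·| ≈ 49.01, ∠ ≈ 88.83°
zero (1 + j4900·0.002) = 1 + j9.8 → |·| ≈ 9.8509, ∠ ≈ 84.17°
pole (1 + j4900·0.001) = 1 + j4.9 → |·| ≈ 5.001, ∠ ≈ 78.47°
pole (1 + j4900·0.0005) = 1 + j2.45 → |·| ≈ 2.6462, ∠ ≈ 67.80°
|L| = 1.25 · 49.01 · 9.8509 / (5.001 · 2.6462) ≈ 45.603
Gain = 20 log₁₀(45.603) ≈ 33.18 dB
∠L = (88.83° + 84.17°) − (78.47° + 67.80°) = 26.73°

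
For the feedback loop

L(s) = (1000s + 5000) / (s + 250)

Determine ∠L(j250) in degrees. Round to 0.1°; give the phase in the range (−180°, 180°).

43.9°

Substitute s = j250:
Numerator: 1000(j250) + 5000 = 5000 + j250000
Denominator: (j250) + 250 = 250 + j250
|N| = √(5000² + 250000²) ≈ 2.5005e+05, ∠N ≈ 88.85°
|D| = √(250² + 250²) ≈ 353.55, ∠D ≈ 45.00°
∠L = 88.85° − 45.00° = 43.85°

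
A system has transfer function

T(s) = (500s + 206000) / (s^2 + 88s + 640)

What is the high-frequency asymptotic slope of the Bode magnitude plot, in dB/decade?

Each pole contributes −20 dB/decade at high frequency; each zero contributes +20 dB/decade.
Net: 1 zero(s) − 2 pole(s) → -20 dB/decade.

-20 dB/decade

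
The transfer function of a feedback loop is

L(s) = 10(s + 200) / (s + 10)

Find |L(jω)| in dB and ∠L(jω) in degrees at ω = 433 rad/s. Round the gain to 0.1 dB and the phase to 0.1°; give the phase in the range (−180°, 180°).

At s = jω = j433:
zero (s+200): 200 + j433 → |·| = √(200²+433²) = √227489 ≈ 476.96, ∠ = arctan(433/200) ≈ 65.21°
pole (s+10): 10 + j433 → |·| = √(10²+433²) = √187589 ≈ 433.12, ∠ = arctan(433/10) ≈ 88.68°
|L| = 10 · 476.96 / 433.12 ≈ 11.012
Gain = 20 log₁₀(11.012) ≈ 20.84 dB
∠L = 65.21° − 88.68° = -23.47°

20.8 dB, -23.5°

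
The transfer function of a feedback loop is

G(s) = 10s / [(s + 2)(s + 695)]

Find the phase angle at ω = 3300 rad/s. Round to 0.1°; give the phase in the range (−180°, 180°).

At s = jω = j3300:
zero at origin: s = j3300 → |·| = 3300, ∠ = 90.00°
pole (s+2): 2 + j3300 → |·| = √(2²+3300²) = √10890004 ≈ 3300, ∠ = arctan(3300/2) ≈ 89.97°
pole (s+695): 695 + j3300 → |·| = √(695²+3300²) = √11373025 ≈ 3372.4, ∠ = arctan(3300/695) ≈ 78.11°
∠G = 90.00° − 168.08° = -78.08°

-78.1°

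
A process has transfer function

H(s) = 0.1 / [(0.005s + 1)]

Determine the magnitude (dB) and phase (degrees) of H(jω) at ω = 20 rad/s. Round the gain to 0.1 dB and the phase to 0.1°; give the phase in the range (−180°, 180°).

At ω = 20 rad/s:
pole (1 + j20·0.005) = 1 + j0.1 → |·| ≈ 1.005, ∠ ≈ 5.71°
|H| = 0.1 · 1 / (1.005) ≈ 0.099502
Gain = 20 log₁₀(0.099502) ≈ -20.04 dB
∠H = (0°) − (5.71°) = -5.71°

-20.0 dB, -5.7°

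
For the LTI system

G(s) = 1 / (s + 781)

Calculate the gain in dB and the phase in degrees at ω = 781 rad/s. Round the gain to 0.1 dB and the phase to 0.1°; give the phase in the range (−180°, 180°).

-60.9 dB, -45.0°

At s = jω = j781:
pole (s+781): 781 + j781 → |·| = √(781²+781²) = √1219922 ≈ 1104.5, ∠ = arctan(781/781) ≈ 45.00°
|G| = 1 / 1104.5 ≈ 0.00090539
Gain = 20 log₁₀(0.00090539) ≈ -60.86 dB
∠G = 0.00° − 45.00° = -45.00°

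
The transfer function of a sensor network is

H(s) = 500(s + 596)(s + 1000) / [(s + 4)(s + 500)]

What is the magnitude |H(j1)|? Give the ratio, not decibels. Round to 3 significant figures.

1.45e+05

At s = jω = j1:
zero (s+596): 596 + j1 → |·| = √(596²+1²) = √355217 ≈ 596, ∠ = arctan(1/596) ≈ 0.10°
zero (s+1000): 1000 + j1 → |·| = √(1000²+1²) = √1000001 ≈ 1000, ∠ = arctan(1/1000) ≈ 0.06°
pole (s+4): 4 + j1 → |·| = √(4²+1²) = √17 ≈ 4.1231, ∠ = arctan(1/4) ≈ 14.04°
pole (s+500): 500 + j1 → |·| = √(500²+1²) = √250001 ≈ 500, ∠ = arctan(1/500) ≈ 0.11°
|H| = 500 · 5.96e+05 / 2061.6 ≈ 1.4455e+05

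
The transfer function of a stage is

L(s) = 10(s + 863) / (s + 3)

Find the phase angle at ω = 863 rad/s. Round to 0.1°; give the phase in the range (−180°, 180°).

At s = jω = j863:
zero (s+863): 863 + j863 → |·| = √(863²+863²) = √1489538 ≈ 1220.5, ∠ = arctan(863/863) ≈ 45.00°
pole (s+3): 3 + j863 → |·| = √(3²+863²) = √744778 ≈ 863.01, ∠ = arctan(863/3) ≈ 89.80°
∠L = 45.00° − 89.80° = -44.80°

-44.8°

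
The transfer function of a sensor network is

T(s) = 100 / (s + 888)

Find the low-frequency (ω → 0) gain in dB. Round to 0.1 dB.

-19.0 dB

T(0) = 100 / (888) ≈ 0.11261
20 log₁₀(0.11261) ≈ -18.97 dB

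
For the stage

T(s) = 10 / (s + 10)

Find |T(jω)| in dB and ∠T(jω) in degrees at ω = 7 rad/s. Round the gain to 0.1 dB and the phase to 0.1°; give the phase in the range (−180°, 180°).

-1.7 dB, -35.0°

At s = jω = j7:
pole (s+10): 10 + j7 → |·| = √(10²+7²) = √149 ≈ 12.207, ∠ = arctan(7/10) ≈ 34.99°
|T| = 10 / 12.207 ≈ 0.8192
Gain = 20 log₁₀(0.8192) ≈ -1.73 dB
∠T = 0.00° − 34.99° = -34.99°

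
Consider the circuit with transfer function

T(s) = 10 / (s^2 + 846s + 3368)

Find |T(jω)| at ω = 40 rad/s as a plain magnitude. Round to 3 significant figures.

Substitute s = j40:
Numerator: 10 = 10 + j0
Denominator: (j40)^2 + 846(j40) + 3368 = 1768 + j33840
|N| = √(10² + 0²) ≈ 10, ∠N ≈ 0.00°
|D| = √(1768² + 33840²) ≈ 33886, ∠D ≈ 87.01°
|T| = 10 / 33886 ≈ 0.00029511

0.000295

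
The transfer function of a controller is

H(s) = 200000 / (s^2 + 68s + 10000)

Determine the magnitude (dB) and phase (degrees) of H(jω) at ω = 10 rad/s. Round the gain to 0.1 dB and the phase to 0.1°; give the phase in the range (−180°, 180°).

At s = jω = j10:
quadratic: (j10)² + 68·j10 + 10000 = 9900 + j680 → |·| ≈ 9923.3, ∠ ≈ 3.93°
|H| = 200000 / 9923.3 ≈ 20.155
Gain = 20 log₁₀(20.155) ≈ 26.09 dB
∠H = 0.00° − 3.93° = -3.93°

26.1 dB, -3.9°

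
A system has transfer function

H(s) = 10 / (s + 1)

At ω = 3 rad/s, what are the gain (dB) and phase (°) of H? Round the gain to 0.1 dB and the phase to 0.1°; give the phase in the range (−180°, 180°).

10.0 dB, -71.6°

Substitute s = j3:
Numerator: 10 = 10 + j0
Denominator: (j3) + 1 = 1 + j3
|N| = √(10² + 0²) ≈ 10, ∠N ≈ 0.00°
|D| = √(1² + 3²) ≈ 3.1623, ∠D ≈ 71.57°
|H| = 10 / 3.1623 ≈ 3.1623
Gain = 20 log₁₀(3.1623) ≈ 10.00 dB
∠H = 0.00° − 71.57° = -71.57°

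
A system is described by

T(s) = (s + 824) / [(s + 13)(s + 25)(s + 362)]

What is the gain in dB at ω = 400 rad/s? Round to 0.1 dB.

At s = jω = j400:
zero (s+824): 824 + j400 → |·| = √(824²+400²) = √838976 ≈ 915.96, ∠ = arctan(400/824) ≈ 25.89°
pole (s+13): 13 + j400 → |·| = √(13²+400²) = √160169 ≈ 400.21, ∠ = arctan(400/13) ≈ 88.14°
pole (s+25): 25 + j400 → |·| = √(25²+400²) = √160625 ≈ 400.78, ∠ = arctan(400/25) ≈ 86.42°
pole (s+362): 362 + j400 → |·| = √(362²+400²) = √291044 ≈ 539.48, ∠ = arctan(400/362) ≈ 47.85°
|T| = 1 · 915.96 / 8.6531e+07 ≈ 1.0585e-05
Gain = 20 log₁₀(1.0585e-05) ≈ -99.51 dB

-99.5 dB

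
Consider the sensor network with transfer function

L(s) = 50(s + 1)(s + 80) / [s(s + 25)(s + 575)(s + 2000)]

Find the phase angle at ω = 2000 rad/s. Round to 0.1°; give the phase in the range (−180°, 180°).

At s = jω = j2000:
zero (s+1): 1 + j2000 → |·| = √(1²+2000²) = √4000001 ≈ 2000, ∠ = arctan(2000/1) ≈ 89.97°
zero (s+80): 80 + j2000 → |·| = √(80²+2000²) = √4006400 ≈ 2001.6, ∠ = arctan(2000/80) ≈ 87.71°
pole (s+25): 25 + j2000 → |·| = √(25²+2000²) = √4000625 ≈ 2000.2, ∠ = arctan(2000/25) ≈ 89.28°
pole (s+575): 575 + j2000 → |·| = √(575²+2000²) = √4330625 ≈ 2081, ∠ = arctan(2000/575) ≈ 73.96°
pole (s+2000): 2000 + j2000 → |·| = √(2000²+2000²) = √8000000 ≈ 2828.4, ∠ = arctan(2000/2000) ≈ 45.00°
pole at origin: |s| = 2000, ∠ = 90.00° (in denominator)
∠L = 177.68° − 298.24° = -120.56°

-120.6°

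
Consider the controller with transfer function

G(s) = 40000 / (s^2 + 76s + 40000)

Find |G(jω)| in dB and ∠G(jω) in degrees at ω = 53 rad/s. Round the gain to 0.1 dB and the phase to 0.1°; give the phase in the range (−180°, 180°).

At s = jω = j53:
quadratic: (j53)² + 76·j53 + 40000 = 37191 + j4028 → |·| ≈ 37408, ∠ ≈ 6.18°
|G| = 40000 / 37408 ≈ 1.0693
Gain = 20 log₁₀(1.0693) ≈ 0.58 dB
∠G = 0.00° − 6.18° = -6.18°

0.6 dB, -6.2°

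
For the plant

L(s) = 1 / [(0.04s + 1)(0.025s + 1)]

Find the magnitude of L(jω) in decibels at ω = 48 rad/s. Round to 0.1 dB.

At ω = 48 rad/s:
pole (1 + j48·0.04) = 1 + j1.92 → |·| ≈ 2.1648, ∠ ≈ 62.49°
pole (1 + j48·0.025) = 1 + j1.2 → |·| ≈ 1.562, ∠ ≈ 50.19°
|L| = 1 · 1 / (2.1648 · 1.562) ≈ 0.29573
Gain = 20 log₁₀(0.29573) ≈ -10.58 dB

-10.6 dB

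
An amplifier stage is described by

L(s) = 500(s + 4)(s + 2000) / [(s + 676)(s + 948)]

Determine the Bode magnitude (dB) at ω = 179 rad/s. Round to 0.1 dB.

48.5 dB

At s = jω = j179:
zero (s+4): 4 + j179 → |·| = √(4²+179²) = √32057 ≈ 179.04, ∠ = arctan(179/4) ≈ 88.72°
zero (s+2000): 2000 + j179 → |·| = √(2000²+179²) = √4032041 ≈ 2008, ∠ = arctan(179/2000) ≈ 5.11°
pole (s+676): 676 + j179 → |·| = √(676²+179²) = √489017 ≈ 699.3, ∠ = arctan(179/676) ≈ 14.83°
pole (s+948): 948 + j179 → |·| = √(948²+179²) = √930745 ≈ 964.75, ∠ = arctan(179/948) ≈ 10.69°
|L| = 500 · 3.5951e+05 / 6.7465e+05 ≈ 266.44
Gain = 20 log₁₀(266.44) ≈ 48.51 dB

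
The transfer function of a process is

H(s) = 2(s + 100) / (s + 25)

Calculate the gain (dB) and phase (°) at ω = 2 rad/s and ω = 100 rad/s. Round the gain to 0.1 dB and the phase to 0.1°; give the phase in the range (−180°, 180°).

ω = 2: 18.0 dB, -3.4°; ω = 100: 8.8 dB, -31.0°

At s = jω = j2:
zero (s+100): 100 + j2 → |·| = √(100²+2²) = √10004 ≈ 100.02, ∠ = arctan(2/100) ≈ 1.15°
pole (s+25): 25 + j2 → |·| = √(25²+2²) = √629 ≈ 25.08, ∠ = arctan(2/25) ≈ 4.57°
|H| = 2 · 100.02 / 25.08 ≈ 7.9761
Gain = 20 log₁₀(7.9761) ≈ 18.04 dB
∠H = 1.15° − 4.57° = -3.42°

At s = jω = j100:
zero (s+100): 100 + j100 → |·| = √(100²+100²) = √20000 ≈ 141.42, ∠ = arctan(100/100) ≈ 45.00°
pole (s+25): 25 + j100 → |·| = √(25²+100²) = √10625 ≈ 103.08, ∠ = arctan(100/25) ≈ 75.96°
|H| = 2 · 141.42 / 103.08 ≈ 2.7439
Gain = 20 log₁₀(2.7439) ≈ 8.77 dB
∠H = 45.00° − 75.96° = -30.96°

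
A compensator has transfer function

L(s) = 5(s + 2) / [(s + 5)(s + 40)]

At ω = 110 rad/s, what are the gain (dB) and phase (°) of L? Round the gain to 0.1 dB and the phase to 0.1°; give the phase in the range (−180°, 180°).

-27.4 dB, -68.5°

At s = jω = j110:
zero (s+2): 2 + j110 → |·| = √(2²+110²) = √12104 ≈ 110.02, ∠ = arctan(110/2) ≈ 88.96°
pole (s+5): 5 + j110 → |·| = √(5²+110²) = √12125 ≈ 110.11, ∠ = arctan(110/5) ≈ 87.40°
pole (s+40): 40 + j110 → |·| = √(40²+110²) = √13700 ≈ 117.05, ∠ = arctan(110/40) ≈ 70.02°
|L| = 5 · 110.02 / 12888 ≈ 0.042683
Gain = 20 log₁₀(0.042683) ≈ -27.39 dB
∠L = 88.96° − 157.42° = -68.46°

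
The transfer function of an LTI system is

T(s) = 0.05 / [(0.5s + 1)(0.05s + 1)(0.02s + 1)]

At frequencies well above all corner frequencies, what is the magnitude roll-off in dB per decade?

-60 dB/decade

Each pole contributes −20 dB/decade at high frequency; each zero contributes +20 dB/decade.
Net: 0 zero(s) − 3 pole(s) → -60 dB/decade.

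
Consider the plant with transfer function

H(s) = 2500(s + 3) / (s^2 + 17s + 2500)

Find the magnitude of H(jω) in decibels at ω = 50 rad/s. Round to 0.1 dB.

43.4 dB

At s = jω = j50:
zero (s+3): 3 + j50 → |·| = √(3²+50²) = √2509 ≈ 50.09, ∠ = arctan(50/3) ≈ 86.57°
quadratic: (j50)² + 17·j50 + 2500 = 0 + j850 → |·| ≈ 850, ∠ ≈ 90.00°
|H| = 2500 · 50.09 / 850 ≈ 147.32
Gain = 20 log₁₀(147.32) ≈ 43.37 dB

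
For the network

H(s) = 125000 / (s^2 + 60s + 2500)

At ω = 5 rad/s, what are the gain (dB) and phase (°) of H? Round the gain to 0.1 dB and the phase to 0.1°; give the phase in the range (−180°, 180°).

At s = jω = j5:
quadratic: (j5)² + 60·j5 + 2500 = 2475 + j300 → |·| ≈ 2493.1, ∠ ≈ 6.91°
|H| = 125000 / 2493.1 ≈ 50.138
Gain = 20 log₁₀(50.138) ≈ 34.00 dB
∠H = 0.00° − 6.91° = -6.91°

34.0 dB, -6.9°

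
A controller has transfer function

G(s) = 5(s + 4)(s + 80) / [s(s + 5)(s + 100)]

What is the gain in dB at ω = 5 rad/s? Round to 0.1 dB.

At s = jω = j5:
zero (s+4): 4 + j5 → |·| = √(4²+5²) = √41 ≈ 6.4031, ∠ = arctan(5/4) ≈ 51.34°
zero (s+80): 80 + j5 → |·| = √(80²+5²) = √6425 ≈ 80.156, ∠ = arctan(5/80) ≈ 3.58°
pole (s+5): 5 + j5 → |·| = √(5²+5²) = √50 ≈ 7.0711, ∠ = arctan(5/5) ≈ 45.00°
pole (s+100): 100 + j5 → |·| = √(100²+5²) = √10025 ≈ 100.12, ∠ = arctan(5/100) ≈ 2.86°
pole at origin: |s| = 5, ∠ = 90.00° (in denominator)
|G| = 5 · 513.25 / 3539.8 ≈ 0.72497
Gain = 20 log₁₀(0.72497) ≈ -2.79 dB

-2.8 dB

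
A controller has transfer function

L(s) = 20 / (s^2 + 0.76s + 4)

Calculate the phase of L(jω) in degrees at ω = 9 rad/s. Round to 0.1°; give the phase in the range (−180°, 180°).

At s = jω = j9:
quadratic: (j9)² + 0.76·j9 + 4 = -77 + j6.84 → |·| ≈ 77.303, ∠ ≈ 174.92°
∠L = 0.00° − 174.92° = -174.92°

-174.9°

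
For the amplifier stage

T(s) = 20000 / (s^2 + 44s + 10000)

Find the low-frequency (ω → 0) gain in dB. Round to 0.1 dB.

T(0) = 20000 / 10000 = 2
20 log₁₀(2) ≈ 6.02 dB

6.0 dB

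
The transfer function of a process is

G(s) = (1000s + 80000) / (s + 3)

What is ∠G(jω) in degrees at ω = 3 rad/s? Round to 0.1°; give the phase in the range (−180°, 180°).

Substitute s = j3:
Numerator: 1000(j3) + 80000 = 80000 + j3000
Denominator: (j3) + 3 = 3 + j3
|N| = √(80000² + 3000²) ≈ 80056, ∠N ≈ 2.15°
|D| = √(3² + 3²) ≈ 4.2426, ∠D ≈ 45.00°
∠G = 2.15° − 45.00° = -42.85°

-42.9°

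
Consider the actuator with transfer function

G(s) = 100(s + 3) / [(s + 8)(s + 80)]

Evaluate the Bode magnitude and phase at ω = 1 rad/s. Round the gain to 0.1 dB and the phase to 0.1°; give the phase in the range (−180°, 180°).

-6.2 dB, 10.6°

At s = jω = j1:
zero (s+3): 3 + j1 → |·| = √(3²+1²) = √10 ≈ 3.1623, ∠ = arctan(1/3) ≈ 18.43°
pole (s+8): 8 + j1 → |·| = √(8²+1²) = √65 ≈ 8.0623, ∠ = arctan(1/8) ≈ 7.13°
pole (s+80): 80 + j1 → |·| = √(80²+1²) = √6401 ≈ 80.006, ∠ = arctan(1/80) ≈ 0.72°
|G| = 100 · 3.1623 / 645.03 ≈ 0.49026
Gain = 20 log₁₀(0.49026) ≈ -6.19 dB
∠G = 18.43° − 7.85° = 10.58°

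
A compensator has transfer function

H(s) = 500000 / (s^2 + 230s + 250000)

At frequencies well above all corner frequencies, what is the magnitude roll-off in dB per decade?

Each pole contributes −20 dB/decade at high frequency; each zero contributes +20 dB/decade.
Net: 0 zero(s) − 2 pole(s) → -40 dB/decade.

-40 dB/decade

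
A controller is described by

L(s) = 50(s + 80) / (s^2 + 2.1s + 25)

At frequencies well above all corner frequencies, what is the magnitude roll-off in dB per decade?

Each pole contributes −20 dB/decade at high frequency; each zero contributes +20 dB/decade.
Net: 1 zero(s) − 2 pole(s) → -20 dB/decade.

-20 dB/decade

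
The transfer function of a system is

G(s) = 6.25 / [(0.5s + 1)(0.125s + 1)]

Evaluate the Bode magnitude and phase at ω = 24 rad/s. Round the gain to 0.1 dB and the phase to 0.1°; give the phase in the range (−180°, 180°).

-15.7 dB, -156.8°

At ω = 24 rad/s:
pole (1 + j24·0.5) = 1 + j12 → |·| ≈ 12.042, ∠ ≈ 85.24°
pole (1 + j24·0.125) = 1 + j3 → |·| ≈ 3.1623, ∠ ≈ 71.57°
|G| = 6.25 · 1 / (12.042 · 3.1623) ≈ 0.16413
Gain = 20 log₁₀(0.16413) ≈ -15.70 dB
∠G = (0°) − (85.24° + 71.57°) = -156.81°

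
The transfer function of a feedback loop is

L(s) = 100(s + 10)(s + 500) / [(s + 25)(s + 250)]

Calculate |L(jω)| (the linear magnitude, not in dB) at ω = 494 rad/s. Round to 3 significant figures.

At s = jω = j494:
zero (s+10): 10 + j494 → |·| = √(10²+494²) = √244136 ≈ 494.1, ∠ = arctan(494/10) ≈ 88.84°
zero (s+500): 500 + j494 → |·| = √(500²+494²) = √494036 ≈ 702.88, ∠ = arctan(494/500) ≈ 44.65°
pole (s+25): 25 + j494 → |·| = √(25²+494²) = √244661 ≈ 494.63, ∠ = arctan(494/25) ≈ 87.10°
pole (s+250): 250 + j494 → |·| = √(250²+494²) = √306536 ≈ 553.66, ∠ = arctan(494/250) ≈ 63.16°
|L| = 100 · 3.4729e+05 / 2.7386e+05 ≈ 126.81

127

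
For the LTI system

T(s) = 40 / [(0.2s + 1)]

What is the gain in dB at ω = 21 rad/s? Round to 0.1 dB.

19.3 dB

At ω = 21 rad/s:
pole (1 + j21·0.2) = 1 + j4.2 → |·| ≈ 4.3174, ∠ ≈ 76.61°
|T| = 40 · 1 / (4.3174) ≈ 9.2648
Gain = 20 log₁₀(9.2648) ≈ 19.34 dB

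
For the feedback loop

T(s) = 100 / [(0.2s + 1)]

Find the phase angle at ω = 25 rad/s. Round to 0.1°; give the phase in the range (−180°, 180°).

At ω = 25 rad/s:
pole (1 + j25·0.2) = 1 + j5 → |·| ≈ 5.099, ∠ ≈ 78.69°
∠T = (0°) − (78.69°) = -78.69°

-78.7°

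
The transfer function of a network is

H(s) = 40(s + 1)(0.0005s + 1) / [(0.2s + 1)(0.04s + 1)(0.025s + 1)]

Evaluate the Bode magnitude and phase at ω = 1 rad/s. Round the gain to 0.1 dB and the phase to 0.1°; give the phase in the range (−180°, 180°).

34.9 dB, 30.0°

At ω = 1 rad/s:
zero (1 + j1·1) = 1 + j1 → |·| ≈ 1.4142, ∠ ≈ 45.00°
zero (1 + j1·0.0005) = 1 + j0.0005 → |·| ≈ 1, ∠ ≈ 0.03°
pole (1 + j1·0.2) = 1 + j0.2 → |·| ≈ 1.0198, ∠ ≈ 11.31°
pole (1 + j1·0.04) = 1 + j0.04 → |·| ≈ 1.0008, ∠ ≈ 2.29°
pole (1 + j1·0.025) = 1 + j0.025 → |·| ≈ 1.0003, ∠ ≈ 1.43°
|H| = 40 · 1.4142 · 1 / (1.0198 · 1.0008 · 1.0003) ≈ 55.409
Gain = 20 log₁₀(55.409) ≈ 34.87 dB
∠H = (45.00° + 0.03°) − (11.31° + 2.29° + 1.43°) = 30.00°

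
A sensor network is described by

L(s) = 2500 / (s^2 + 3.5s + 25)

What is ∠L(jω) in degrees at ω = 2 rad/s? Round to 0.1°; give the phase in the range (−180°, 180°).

-18.4°

At s = jω = j2:
quadratic: (j2)² + 3.5·j2 + 25 = 21 + j7 → |·| ≈ 22.136, ∠ ≈ 18.43°
∠L = 0.00° − 18.43° = -18.43°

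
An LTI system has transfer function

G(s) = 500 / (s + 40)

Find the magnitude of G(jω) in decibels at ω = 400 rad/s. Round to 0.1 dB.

Substitute s = j400:
Numerator: 500 = 500 + j0
Denominator: (j400) + 40 = 40 + j400
|N| = √(500² + 0²) ≈ 500, ∠N ≈ 0.00°
|D| = √(40² + 400²) ≈ 402, ∠D ≈ 84.29°
|G| = 500 / 402 ≈ 1.2438
Gain = 20 log₁₀(1.2438) ≈ 1.90 dB

1.9 dB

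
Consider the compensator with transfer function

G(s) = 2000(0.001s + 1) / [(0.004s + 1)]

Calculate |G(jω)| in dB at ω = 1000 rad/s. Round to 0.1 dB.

At ω = 1000 rad/s:
zero (1 + j1000·0.001) = 1 + j1 → |·| ≈ 1.4142, ∠ ≈ 45.00°
pole (1 + j1000·0.004) = 1 + j4 → |·| ≈ 4.1231, ∠ ≈ 75.96°
|G| = 2000 · 1.4142 / (4.1231) ≈ 685.99
Gain = 20 log₁₀(685.99) ≈ 56.73 dB

56.7 dB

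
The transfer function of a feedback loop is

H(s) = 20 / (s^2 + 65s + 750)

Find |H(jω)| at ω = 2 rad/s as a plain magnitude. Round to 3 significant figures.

Substitute s = j2:
Numerator: 20 = 20 + j0
Denominator: (j2)^2 + 65(j2) + 750 = 746 + j130
|N| = √(20² + 0²) ≈ 20, ∠N ≈ 0.00°
|D| = √(746² + 130²) ≈ 757.24, ∠D ≈ 9.89°
|H| = 20 / 757.24 ≈ 0.026412

0.0264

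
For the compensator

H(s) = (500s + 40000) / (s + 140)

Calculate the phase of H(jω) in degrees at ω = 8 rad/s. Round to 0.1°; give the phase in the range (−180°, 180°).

Substitute s = j8:
Numerator: 500(j8) + 40000 = 40000 + j4000
Denominator: (j8) + 140 = 140 + j8
|N| = √(40000² + 4000²) ≈ 40200, ∠N ≈ 5.71°
|D| = √(140² + 8²) ≈ 140.23, ∠D ≈ 3.27°
∠H = 5.71° − 3.27° = 2.44°

2.4°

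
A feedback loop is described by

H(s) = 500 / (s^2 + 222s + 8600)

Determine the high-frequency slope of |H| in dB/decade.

Each pole contributes −20 dB/decade at high frequency; each zero contributes +20 dB/decade.
Net: 0 zero(s) − 2 pole(s) → -40 dB/decade.

-40 dB/decade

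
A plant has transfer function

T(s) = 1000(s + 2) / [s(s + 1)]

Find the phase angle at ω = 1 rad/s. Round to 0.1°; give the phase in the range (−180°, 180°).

At s = jω = j1:
zero (s+2): 2 + j1 → |·| = √(2²+1²) = √5 ≈ 2.2361, ∠ = arctan(1/2) ≈ 26.57°
pole (s+1): 1 + j1 → |·| = √(1²+1²) = √2 ≈ 1.4142, ∠ = arctan(1/1) ≈ 45.00°
pole at origin: |s| = 1, ∠ = 90.00° (in denominator)
∠T = 26.57° − 135.00° = -108.43°

-108.4°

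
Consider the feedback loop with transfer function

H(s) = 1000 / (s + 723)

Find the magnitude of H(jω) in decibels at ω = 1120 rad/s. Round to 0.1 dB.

Substitute s = j1120:
Numerator: 1000 = 1000 + j0
Denominator: (j1120) + 723 = 723 + j1120
|N| = √(1000² + 0²) ≈ 1000, ∠N ≈ 0.00°
|D| = √(723² + 1120²) ≈ 1333.1, ∠D ≈ 57.16°
|H| = 1000 / 1333.1 ≈ 0.75013
Gain = 20 log₁₀(0.75013) ≈ -2.50 dB

-2.5 dB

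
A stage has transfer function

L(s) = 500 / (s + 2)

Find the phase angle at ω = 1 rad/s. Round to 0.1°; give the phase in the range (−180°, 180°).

-26.6°

Substitute s = j1:
Numerator: 500 = 500 + j0
Denominator: (j1) + 2 = 2 + j1
|N| = √(500² + 0²) ≈ 500, ∠N ≈ 0.00°
|D| = √(2² + 1²) ≈ 2.2361, ∠D ≈ 26.57°
∠L = 0.00° − 26.57° = -26.57°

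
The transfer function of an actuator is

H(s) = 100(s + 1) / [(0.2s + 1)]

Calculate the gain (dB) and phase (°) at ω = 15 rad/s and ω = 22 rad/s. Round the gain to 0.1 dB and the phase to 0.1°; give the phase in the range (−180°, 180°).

ω = 15: 53.5 dB, 14.6°; ω = 22: 53.8 dB, 10.2°

At ω = 15 rad/s:
zero (1 + j15·1) = 1 + j15 → |·| ≈ 15.033, ∠ ≈ 86.19°
pole (1 + j15·0.2) = 1 + j3 → |·| ≈ 3.1623, ∠ ≈ 71.57°
|H| = 100 · 15.033 / (3.1623) ≈ 475.38
Gain = 20 log₁₀(475.38) ≈ 53.54 dB
∠H = (86.19°) − (71.57°) = 14.62°

At ω = 22 rad/s:
zero (1 + j22·1) = 1 + j22 → |·| ≈ 22.023, ∠ ≈ 87.40°
pole (1 + j22·0.2) = 1 + j4.4 → |·| ≈ 4.5122, ∠ ≈ 77.20°
|H| = 100 · 22.023 / (4.5122) ≈ 488.08
Gain = 20 log₁₀(488.08) ≈ 53.77 dB
∠H = (87.40°) − (77.20°) = 10.20°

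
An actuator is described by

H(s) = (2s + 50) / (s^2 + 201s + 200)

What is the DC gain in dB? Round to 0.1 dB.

-12.0 dB

H(0) = 50 / 200 = 0.25
20 log₁₀(0.25) ≈ -12.04 dB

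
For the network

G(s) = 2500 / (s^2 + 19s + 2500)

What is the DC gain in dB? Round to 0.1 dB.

G(0) = 2500 / 2500 = 1
20 log₁₀(1) ≈ 0.00 dB

0.0 dB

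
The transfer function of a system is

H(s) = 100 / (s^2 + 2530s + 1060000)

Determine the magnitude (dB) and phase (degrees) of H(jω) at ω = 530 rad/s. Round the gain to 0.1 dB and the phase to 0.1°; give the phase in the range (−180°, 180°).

-83.8 dB, -59.8°

Substitute s = j530:
Numerator: 100 = 100 + j0
Denominator: (j530)^2 + 2530(j530) + 1060000 = 779100 + j1340900
|N| = √(100² + 0²) ≈ 100, ∠N ≈ 0.00°
|D| = √(779100² + 1340900²) ≈ 1.5508e+06, ∠D ≈ 59.84°
|H| = 100 / 1.5508e+06 ≈ 6.4483e-05
Gain = 20 log₁₀(6.4483e-05) ≈ -83.81 dB
∠H = 0.00° − 59.84° = -59.84°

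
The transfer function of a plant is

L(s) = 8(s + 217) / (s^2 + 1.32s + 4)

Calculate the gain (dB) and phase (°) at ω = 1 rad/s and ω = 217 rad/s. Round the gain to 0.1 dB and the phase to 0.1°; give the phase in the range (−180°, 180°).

At s = jω = j1:
zero (s+217): 217 + j1 → |·| = √(217²+1²) = √47090 ≈ 217, ∠ = arctan(1/217) ≈ 0.26°
quadratic: (j1)² + 1.32·j1 + 4 = 3 + j1.32 → |·| ≈ 3.2776, ∠ ≈ 23.75°
|L| = 8 · 217 / 3.2776 ≈ 529.66
Gain = 20 log₁₀(529.66) ≈ 54.48 dB
∠L = 0.26° − 23.75° = -23.49°

At s = jω = j217:
zero (s+217): 217 + j217 → |·| = √(217²+217²) = √94178 ≈ 306.88, ∠ = arctan(217/217) ≈ 45.00°
quadratic: (j217)² + 1.32·j217 + 4 = -47085 + j286.44 → |·| ≈ 47086, ∠ ≈ 179.65°
|L| = 8 · 306.88 / 47086 ≈ 0.052139
Gain = 20 log₁₀(0.052139) ≈ -25.66 dB
∠L = 45.00° − 179.65° = -134.65°

ω = 1: 54.5 dB, -23.5°; ω = 217: -25.7 dB, -134.7°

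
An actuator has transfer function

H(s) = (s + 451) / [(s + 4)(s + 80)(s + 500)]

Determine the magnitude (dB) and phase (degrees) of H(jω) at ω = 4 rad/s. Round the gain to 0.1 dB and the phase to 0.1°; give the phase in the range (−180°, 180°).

-54.0 dB, -47.8°

At s = jω = j4:
zero (s+451): 451 + j4 → |·| = √(451²+4²) = √203417 ≈ 451.02, ∠ = arctan(4/451) ≈ 0.51°
pole (s+4): 4 + j4 → |·| = √(4²+4²) = √32 ≈ 5.6569, ∠ = arctan(4/4) ≈ 45.00°
pole (s+80): 80 + j4 → |·| = √(80²+4²) = √6416 ≈ 80.1, ∠ = arctan(4/80) ≈ 2.86°
pole (s+500): 500 + j4 → |·| = √(500²+4²) = √250016 ≈ 500.02, ∠ = arctan(4/500) ≈ 0.46°
|H| = 1 · 451.02 / 2.2657e+05 ≈ 0.0019906
Gain = 20 log₁₀(0.0019906) ≈ -54.02 dB
∠H = 0.51° − 48.32° = -47.81°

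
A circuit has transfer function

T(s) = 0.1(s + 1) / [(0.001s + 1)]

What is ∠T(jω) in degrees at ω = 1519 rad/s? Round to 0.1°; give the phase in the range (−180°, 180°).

33.3°

At ω = 1519 rad/s:
zero (1 + j1519·1) = 1 + j1519 → |·| ≈ 1519, ∠ ≈ 89.96°
pole (1 + j1519·0.001) = 1 + j1.519 → |·| ≈ 1.8186, ∠ ≈ 56.64°
∠T = (89.96°) − (56.64°) = 33.32°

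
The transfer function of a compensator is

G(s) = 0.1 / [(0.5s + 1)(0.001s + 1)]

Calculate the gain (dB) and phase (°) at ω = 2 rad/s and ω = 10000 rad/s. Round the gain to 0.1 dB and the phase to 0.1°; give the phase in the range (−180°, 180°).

ω = 2: -23.0 dB, -45.1°; ω = 10000: -114.0 dB, -174.3°

At ω = 2 rad/s:
pole (1 + j2·0.5) = 1 + j1 → |·| ≈ 1.4142, ∠ ≈ 45.00°
pole (1 + j2·0.001) = 1 + j0.002 → |·| ≈ 1, ∠ ≈ 0.11°
|G| = 0.1 · 1 / (1.4142 · 1) ≈ 0.070711
Gain = 20 log₁₀(0.070711) ≈ -23.01 dB
∠G = (0°) − (45.00° + 0.11°) = -45.11°

At ω = 10000 rad/s:
pole (1 + j10000·0.5) = 1 + j5000 → |·| ≈ 5000, ∠ ≈ 89.99°
pole (1 + j10000·0.001) = 1 + j10 → |·| ≈ 10.05, ∠ ≈ 84.29°
|G| = 0.1 · 1 / (5000 · 10.05) ≈ 1.99e-06
Gain = 20 log₁₀(1.99e-06) ≈ -114.02 dB
∠G = (0°) − (89.99° + 84.29°) = -174.28°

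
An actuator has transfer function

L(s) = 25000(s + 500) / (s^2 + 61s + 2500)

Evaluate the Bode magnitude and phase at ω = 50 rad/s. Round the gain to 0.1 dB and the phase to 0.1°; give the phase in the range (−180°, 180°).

At s = jω = j50:
zero (s+500): 500 + j50 → |·| = √(500²+50²) = √252500 ≈ 502.49, ∠ = arctan(50/500) ≈ 5.71°
quadratic: (j50)² + 61·j50 + 2500 = 0 + j3050 → |·| ≈ 3050, ∠ ≈ 90.00°
|L| = 25000 · 502.49 / 3050 ≈ 4118.8
Gain = 20 log₁₀(4118.8) ≈ 72.30 dB
∠L = 5.71° − 90.00° = -84.29°

72.3 dB, -84.3°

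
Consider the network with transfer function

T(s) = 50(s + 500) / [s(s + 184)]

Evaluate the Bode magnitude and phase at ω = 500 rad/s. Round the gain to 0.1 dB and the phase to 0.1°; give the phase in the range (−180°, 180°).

At s = jω = j500:
zero (s+500): 500 + j500 → |·| = √(500²+500²) = √500000 ≈ 707.11, ∠ = arctan(500/500) ≈ 45.00°
pole (s+184): 184 + j500 → |·| = √(184²+500²) = √283856 ≈ 532.78, ∠ = arctan(500/184) ≈ 69.80°
pole at origin: |s| = 500, ∠ = 90.00° (in denominator)
|T| = 50 · 707.11 / 2.6639e+05 ≈ 0.13272
Gain = 20 log₁₀(0.13272) ≈ -17.54 dB
∠T = 45.00° − 159.80° = -114.80°

-17.5 dB, -114.8°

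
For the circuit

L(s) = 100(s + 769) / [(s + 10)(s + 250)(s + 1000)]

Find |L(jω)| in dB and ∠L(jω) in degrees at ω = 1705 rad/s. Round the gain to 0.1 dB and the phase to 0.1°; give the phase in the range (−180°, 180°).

-89.8 dB, -165.2°

At s = jω = j1705:
zero (s+769): 769 + j1705 → |·| = √(769²+1705²) = √3498386 ≈ 1870.4, ∠ = arctan(1705/769) ≈ 65.72°
pole (s+10): 10 + j1705 → |·| = √(10²+1705²) = √2907125 ≈ 1705, ∠ = arctan(1705/10) ≈ 89.66°
pole (s+250): 250 + j1705 → |·| = √(250²+1705²) = √2969525 ≈ 1723.2, ∠ = arctan(1705/250) ≈ 81.66°
pole (s+1000): 1000 + j1705 → |·| = √(1000²+1705²) = √3907025 ≈ 1976.6, ∠ = arctan(1705/1000) ≈ 59.61°
|L| = 100 · 1870.4 / 5.8074e+09 ≈ 3.2207e-05
Gain = 20 log₁₀(3.2207e-05) ≈ -89.84 dB
∠L = 65.72° − 230.93° = -165.21°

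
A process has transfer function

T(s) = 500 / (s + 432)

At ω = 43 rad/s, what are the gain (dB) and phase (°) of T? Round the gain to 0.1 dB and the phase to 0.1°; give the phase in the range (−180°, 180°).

1.2 dB, -5.7°

Substitute s = j43:
Numerator: 500 = 500 + j0
Denominator: (j43) + 432 = 432 + j43
|N| = √(500² + 0²) ≈ 500, ∠N ≈ 0.00°
|D| = √(432² + 43²) ≈ 434.13, ∠D ≈ 5.68°
|T| = 500 / 434.13 ≈ 1.1517
Gain = 20 log₁₀(1.1517) ≈ 1.23 dB
∠T = 0.00° − 5.68° = -5.68°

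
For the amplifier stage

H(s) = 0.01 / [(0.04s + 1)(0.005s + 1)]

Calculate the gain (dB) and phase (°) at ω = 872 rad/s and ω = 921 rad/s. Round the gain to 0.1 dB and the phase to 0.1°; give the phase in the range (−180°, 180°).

At ω = 872 rad/s:
pole (1 + j872·0.04) = 1 + j34.88 → |·| ≈ 34.894, ∠ ≈ 88.36°
pole (1 + j872·0.005) = 1 + j4.36 → |·| ≈ 4.4732, ∠ ≈ 77.08°
|H| = 0.01 · 1 / (34.894 · 4.4732) ≈ 6.4066e-05
Gain = 20 log₁₀(6.4066e-05) ≈ -83.87 dB
∠H = (0°) − (88.36° + 77.08°) = -165.44°

At ω = 921 rad/s:
pole (1 + j921·0.04) = 1 + j36.84 → |·| ≈ 36.854, ∠ ≈ 88.45°
pole (1 + j921·0.005) = 1 + j4.605 → |·| ≈ 4.7123, ∠ ≈ 77.75°
|H| = 0.01 · 1 / (36.854 · 4.7123) ≈ 5.7581e-05
Gain = 20 log₁₀(5.7581e-05) ≈ -84.79 dB
∠H = (0°) − (88.45° + 77.75°) = -166.20°

ω = 872: -83.9 dB, -165.4°; ω = 921: -84.8 dB, -166.2°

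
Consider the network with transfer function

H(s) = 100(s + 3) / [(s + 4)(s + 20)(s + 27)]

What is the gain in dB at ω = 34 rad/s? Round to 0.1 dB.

-24.7 dB

At s = jω = j34:
zero (s+3): 3 + j34 → |·| = √(3²+34²) = √1165 ≈ 34.132, ∠ = arctan(34/3) ≈ 84.96°
pole (s+4): 4 + j34 → |·| = √(4²+34²) = √1172 ≈ 34.234, ∠ = arctan(34/4) ≈ 83.29°
pole (s+20): 20 + j34 → |·| = √(20²+34²) = √1556 ≈ 39.446, ∠ = arctan(34/20) ≈ 59.53°
pole (s+27): 27 + j34 → |·| = √(27²+34²) = √1885 ≈ 43.417, ∠ = arctan(34/27) ≈ 51.55°
|H| = 100 · 34.132 / 58630 ≈ 0.058216
Gain = 20 log₁₀(0.058216) ≈ -24.70 dB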